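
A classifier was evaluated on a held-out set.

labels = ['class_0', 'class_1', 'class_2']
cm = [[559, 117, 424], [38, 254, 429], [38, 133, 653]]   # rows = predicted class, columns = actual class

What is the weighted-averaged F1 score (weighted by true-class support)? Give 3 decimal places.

Per-class F1 score (2·TP/(2·TP+FP+FN)):
  class_0: TP=559, FP=117+424=541, FN=38+38=76 → 1118/1735 = 0.6444
  class_1: TP=254, FP=38+429=467, FN=117+133=250 → 508/1225 = 0.4147
  class_2: TP=653, FP=38+133=171, FN=424+429=853 → 1306/2330 = 0.5605
Weighted-F1 score = Σ (supportᵢ/N)·F1 scoreᵢ with N=2645: (635/2645)·0.6444 + (504/2645)·0.4147 + (1506/2645)·0.5605 = 0.553

0.553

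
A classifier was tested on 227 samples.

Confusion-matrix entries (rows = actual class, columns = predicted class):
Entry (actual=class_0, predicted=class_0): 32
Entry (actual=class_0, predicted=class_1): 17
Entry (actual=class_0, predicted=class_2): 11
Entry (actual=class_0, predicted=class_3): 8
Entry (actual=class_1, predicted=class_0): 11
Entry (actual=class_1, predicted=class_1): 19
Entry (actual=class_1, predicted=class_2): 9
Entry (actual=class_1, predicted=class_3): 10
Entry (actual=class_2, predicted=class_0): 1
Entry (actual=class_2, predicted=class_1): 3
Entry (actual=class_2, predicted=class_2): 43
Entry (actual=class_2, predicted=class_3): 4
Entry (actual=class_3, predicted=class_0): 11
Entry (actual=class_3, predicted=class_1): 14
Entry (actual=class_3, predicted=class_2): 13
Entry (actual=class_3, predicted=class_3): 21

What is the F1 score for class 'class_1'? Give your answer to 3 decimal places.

0.373

One-vs-rest for 'class_1': TP = diagonal; FP = other classes predicted 'class_1'; FN = 'class_1' predicted as other.
F1 score = 2·TP/(2·TP+FP+FN).
class_1: TP=19, FP=17+3+14=34, FN=11+9+10=30 → 38/102 = 0.3725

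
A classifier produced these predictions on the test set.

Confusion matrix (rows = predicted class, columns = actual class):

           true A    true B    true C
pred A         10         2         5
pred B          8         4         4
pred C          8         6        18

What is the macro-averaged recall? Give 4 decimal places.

0.4615

Per-class recall (TP/(TP+FN)):
  A: TP=10, FN=8+8=16 → 10/26 = 0.38462
  B: TP=4, FN=2+6=8 → 4/12 = 0.33333
  C: TP=18, FN=5+4=9 → 18/27 = 0.66667
Macro-recall = mean = (0.38462 + 0.33333 + 0.66667) / 3 = 0.4615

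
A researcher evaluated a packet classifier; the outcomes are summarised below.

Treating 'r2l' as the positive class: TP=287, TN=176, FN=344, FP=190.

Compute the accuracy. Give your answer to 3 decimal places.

0.464

Accuracy = (TP+TN)/N = (287+176)/997 = 0.464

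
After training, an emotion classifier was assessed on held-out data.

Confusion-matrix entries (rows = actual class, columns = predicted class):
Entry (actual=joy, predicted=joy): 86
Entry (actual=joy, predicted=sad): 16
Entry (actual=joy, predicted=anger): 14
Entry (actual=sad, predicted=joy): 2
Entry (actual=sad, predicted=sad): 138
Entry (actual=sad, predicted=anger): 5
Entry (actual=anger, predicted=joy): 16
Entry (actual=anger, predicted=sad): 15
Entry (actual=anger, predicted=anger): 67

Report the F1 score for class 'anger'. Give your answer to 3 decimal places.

0.728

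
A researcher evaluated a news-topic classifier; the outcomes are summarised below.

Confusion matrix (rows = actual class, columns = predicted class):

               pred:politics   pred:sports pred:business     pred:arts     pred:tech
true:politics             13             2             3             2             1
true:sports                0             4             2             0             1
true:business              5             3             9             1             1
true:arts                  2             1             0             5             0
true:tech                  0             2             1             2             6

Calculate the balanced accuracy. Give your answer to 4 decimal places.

0.5669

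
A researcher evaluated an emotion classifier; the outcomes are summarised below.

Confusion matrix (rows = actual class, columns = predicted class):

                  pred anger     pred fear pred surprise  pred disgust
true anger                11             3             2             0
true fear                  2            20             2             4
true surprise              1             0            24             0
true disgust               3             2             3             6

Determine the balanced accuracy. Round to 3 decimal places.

0.698

Balanced accuracy = mean of per-class recall.
  anger: recall = 11/16 = 0.6875
  fear: recall = 20/28 = 0.7143
  surprise: recall = 24/25 = 0.9600
  disgust: recall = 6/14 = 0.4286
Mean = (0.6875 + 0.7143 + 0.9600 + 0.4286) / 4 = 0.698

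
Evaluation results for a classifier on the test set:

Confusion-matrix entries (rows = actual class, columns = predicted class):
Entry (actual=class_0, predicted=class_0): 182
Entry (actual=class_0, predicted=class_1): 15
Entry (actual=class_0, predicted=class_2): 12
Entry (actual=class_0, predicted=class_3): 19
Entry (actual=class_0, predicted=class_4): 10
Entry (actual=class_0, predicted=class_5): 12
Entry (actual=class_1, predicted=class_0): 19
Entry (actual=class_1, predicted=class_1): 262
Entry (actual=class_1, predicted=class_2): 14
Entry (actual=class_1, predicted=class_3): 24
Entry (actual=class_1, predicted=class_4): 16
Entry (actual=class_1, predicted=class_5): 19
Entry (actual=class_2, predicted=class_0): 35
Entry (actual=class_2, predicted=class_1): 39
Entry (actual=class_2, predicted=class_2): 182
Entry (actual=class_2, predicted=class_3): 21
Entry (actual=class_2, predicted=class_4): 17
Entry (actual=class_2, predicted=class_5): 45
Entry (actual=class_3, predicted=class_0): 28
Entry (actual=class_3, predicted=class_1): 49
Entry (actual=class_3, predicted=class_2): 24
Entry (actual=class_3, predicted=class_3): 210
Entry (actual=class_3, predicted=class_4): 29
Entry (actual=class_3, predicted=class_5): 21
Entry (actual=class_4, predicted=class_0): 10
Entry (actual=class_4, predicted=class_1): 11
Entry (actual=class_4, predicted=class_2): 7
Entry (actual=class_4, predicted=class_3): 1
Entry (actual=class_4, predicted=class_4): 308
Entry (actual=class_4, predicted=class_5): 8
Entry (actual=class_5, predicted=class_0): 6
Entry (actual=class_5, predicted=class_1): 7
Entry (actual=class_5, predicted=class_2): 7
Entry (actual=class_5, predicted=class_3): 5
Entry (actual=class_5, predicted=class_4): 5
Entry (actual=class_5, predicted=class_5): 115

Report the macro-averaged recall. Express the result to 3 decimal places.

Per-class recall (TP/(TP+FN)):
  class_0: TP=182, FN=15+12+19+10+12=68 → 182/250 = 0.7280
  class_1: TP=262, FN=19+14+24+16+19=92 → 262/354 = 0.7401
  class_2: TP=182, FN=35+39+21+17+45=157 → 182/339 = 0.5369
  class_3: TP=210, FN=28+49+24+29+21=151 → 210/361 = 0.5817
  class_4: TP=308, FN=10+11+7+1+8=37 → 308/345 = 0.8928
  class_5: TP=115, FN=6+7+7+5+5=30 → 115/145 = 0.7931
Macro-recall = mean = (0.7280 + 0.7401 + 0.5369 + 0.5817 + 0.8928 + 0.7931) / 6 = 0.712

0.712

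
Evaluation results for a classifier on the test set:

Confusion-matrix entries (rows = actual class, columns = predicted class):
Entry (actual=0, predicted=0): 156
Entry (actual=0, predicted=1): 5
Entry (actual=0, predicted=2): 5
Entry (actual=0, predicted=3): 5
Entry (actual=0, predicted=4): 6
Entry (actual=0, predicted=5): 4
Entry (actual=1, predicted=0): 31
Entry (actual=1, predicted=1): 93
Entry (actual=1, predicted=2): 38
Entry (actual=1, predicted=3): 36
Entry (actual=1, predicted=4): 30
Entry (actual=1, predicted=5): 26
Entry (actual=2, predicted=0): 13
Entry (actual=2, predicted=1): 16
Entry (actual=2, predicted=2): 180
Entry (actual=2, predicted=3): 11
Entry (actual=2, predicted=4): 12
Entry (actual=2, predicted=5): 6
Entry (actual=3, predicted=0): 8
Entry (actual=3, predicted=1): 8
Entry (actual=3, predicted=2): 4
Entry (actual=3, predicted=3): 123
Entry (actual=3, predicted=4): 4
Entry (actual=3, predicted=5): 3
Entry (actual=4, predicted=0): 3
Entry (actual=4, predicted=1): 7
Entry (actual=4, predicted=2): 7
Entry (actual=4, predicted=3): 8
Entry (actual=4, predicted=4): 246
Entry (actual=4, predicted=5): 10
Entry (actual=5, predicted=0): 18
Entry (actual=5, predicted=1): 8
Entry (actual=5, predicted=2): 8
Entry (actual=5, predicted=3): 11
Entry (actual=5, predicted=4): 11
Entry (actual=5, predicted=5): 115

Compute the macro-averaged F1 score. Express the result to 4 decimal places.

0.7037

Per-class F1 score (2·TP/(2·TP+FP+FN)):
  0: TP=156, FP=31+13+8+3+18=73, FN=5+5+5+6+4=25 → 312/410 = 0.76098
  1: TP=93, FP=5+16+8+7+8=44, FN=31+38+36+30+26=161 → 186/391 = 0.47570
  2: TP=180, FP=5+38+4+7+8=62, FN=13+16+11+12+6=58 → 360/480 = 0.75000
  3: TP=123, FP=5+36+11+8+11=71, FN=8+8+4+4+3=27 → 246/344 = 0.71512
  4: TP=246, FP=6+30+12+4+11=63, FN=3+7+7+8+10=35 → 492/590 = 0.83390
  5: TP=115, FP=4+26+6+3+10=49, FN=18+8+8+11+11=56 → 230/335 = 0.68657
Macro-F1 score = mean = (0.76098 + 0.47570 + 0.75000 + 0.71512 + 0.83390 + 0.68657) / 6 = 0.7037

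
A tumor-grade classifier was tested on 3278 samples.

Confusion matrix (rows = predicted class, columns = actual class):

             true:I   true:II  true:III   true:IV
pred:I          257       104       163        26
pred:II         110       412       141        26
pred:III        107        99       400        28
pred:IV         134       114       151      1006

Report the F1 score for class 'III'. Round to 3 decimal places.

0.537

Take TP from the diagonal, FP from the rest of the 'III' prediction marginal, FN from the rest of the 'III' actual marginal.
F1 score = 2·TP/(2·TP+FP+FN).
III: TP=400, FP=107+99+28=234, FN=163+141+151=455 → 800/1489 = 0.5373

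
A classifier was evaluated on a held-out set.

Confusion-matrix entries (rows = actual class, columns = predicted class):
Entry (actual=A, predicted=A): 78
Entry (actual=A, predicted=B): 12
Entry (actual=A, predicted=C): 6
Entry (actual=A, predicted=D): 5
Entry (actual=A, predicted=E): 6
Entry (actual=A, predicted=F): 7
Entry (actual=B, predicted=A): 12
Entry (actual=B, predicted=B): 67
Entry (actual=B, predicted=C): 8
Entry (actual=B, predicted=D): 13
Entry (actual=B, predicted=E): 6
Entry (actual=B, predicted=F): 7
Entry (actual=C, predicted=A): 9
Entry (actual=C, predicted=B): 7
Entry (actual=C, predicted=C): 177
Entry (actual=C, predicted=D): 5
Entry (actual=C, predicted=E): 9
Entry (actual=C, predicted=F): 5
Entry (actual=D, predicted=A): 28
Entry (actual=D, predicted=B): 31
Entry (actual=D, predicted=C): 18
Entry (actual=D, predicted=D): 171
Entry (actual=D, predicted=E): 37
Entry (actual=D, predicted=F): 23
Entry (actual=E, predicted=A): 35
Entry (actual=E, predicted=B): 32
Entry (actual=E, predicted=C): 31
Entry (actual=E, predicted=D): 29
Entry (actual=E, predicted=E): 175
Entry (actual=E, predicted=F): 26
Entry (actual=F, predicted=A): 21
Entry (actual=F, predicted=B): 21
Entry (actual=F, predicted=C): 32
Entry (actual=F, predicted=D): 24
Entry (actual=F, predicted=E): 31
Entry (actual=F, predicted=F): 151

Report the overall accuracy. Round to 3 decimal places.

Accuracy = trace / total = (78+67+177+171+175+151=819) / 1355 = 819/1355 = 0.604

0.604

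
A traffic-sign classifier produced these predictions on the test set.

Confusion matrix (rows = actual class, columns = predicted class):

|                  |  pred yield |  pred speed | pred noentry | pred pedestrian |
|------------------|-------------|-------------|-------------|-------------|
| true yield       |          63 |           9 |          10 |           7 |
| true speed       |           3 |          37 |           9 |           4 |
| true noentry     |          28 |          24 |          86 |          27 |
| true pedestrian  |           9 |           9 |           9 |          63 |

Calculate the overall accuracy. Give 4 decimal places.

0.6272

Accuracy = trace / total = (63+37+86+63=249) / 397 = 249/397 = 0.6272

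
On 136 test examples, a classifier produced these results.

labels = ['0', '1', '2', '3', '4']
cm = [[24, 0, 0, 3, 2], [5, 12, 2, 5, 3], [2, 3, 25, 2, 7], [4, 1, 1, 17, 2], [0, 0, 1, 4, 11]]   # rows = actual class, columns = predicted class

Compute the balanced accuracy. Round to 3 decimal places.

0.656

Balanced accuracy = mean of per-class recall.
  0: recall = 24/29 = 0.8276
  1: recall = 12/27 = 0.4444
  2: recall = 25/39 = 0.6410
  3: recall = 17/25 = 0.6800
  4: recall = 11/16 = 0.6875
Mean = (0.8276 + 0.4444 + 0.6410 + 0.6800 + 0.6875) / 5 = 0.656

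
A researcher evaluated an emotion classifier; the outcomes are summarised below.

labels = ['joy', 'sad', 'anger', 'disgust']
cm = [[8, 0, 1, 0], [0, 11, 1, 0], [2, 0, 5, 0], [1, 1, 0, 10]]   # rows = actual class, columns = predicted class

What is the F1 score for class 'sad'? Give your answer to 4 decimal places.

0.9167

Take TP from the diagonal, FP from the rest of the 'sad' prediction marginal, FN from the rest of the 'sad' actual marginal.
F1 score = 2·TP/(2·TP+FP+FN).
sad: TP=11, FP=0+0+1=1, FN=0+1+0=1 → 22/24 = 0.91667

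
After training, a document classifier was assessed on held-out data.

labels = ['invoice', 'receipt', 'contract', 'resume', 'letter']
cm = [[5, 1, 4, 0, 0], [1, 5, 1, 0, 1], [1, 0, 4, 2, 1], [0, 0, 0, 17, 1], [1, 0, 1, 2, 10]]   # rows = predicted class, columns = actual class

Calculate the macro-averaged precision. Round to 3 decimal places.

0.657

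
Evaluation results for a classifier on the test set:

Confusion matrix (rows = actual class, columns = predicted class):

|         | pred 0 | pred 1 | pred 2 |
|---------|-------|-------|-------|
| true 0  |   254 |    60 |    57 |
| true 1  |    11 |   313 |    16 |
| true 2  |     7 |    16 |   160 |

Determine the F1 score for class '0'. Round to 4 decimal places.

0.7900

Take TP from the diagonal, FP from the rest of the '0' prediction marginal, FN from the rest of the '0' actual marginal.
F1 score = 2·TP/(2·TP+FP+FN).
0: TP=254, FP=11+7=18, FN=60+57=117 → 508/643 = 0.79005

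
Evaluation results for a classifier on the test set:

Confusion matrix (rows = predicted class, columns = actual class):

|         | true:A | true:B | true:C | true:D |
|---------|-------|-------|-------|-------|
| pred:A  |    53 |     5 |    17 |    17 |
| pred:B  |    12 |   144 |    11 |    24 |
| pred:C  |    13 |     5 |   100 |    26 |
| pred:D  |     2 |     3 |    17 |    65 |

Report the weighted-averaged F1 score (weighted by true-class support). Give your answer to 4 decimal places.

0.6964

Per-class F1 score (2·TP/(2·TP+FP+FN)):
  A: TP=53, FP=5+17+17=39, FN=12+13+2=27 → 106/172 = 0.61628
  B: TP=144, FP=12+11+24=47, FN=5+5+3=13 → 288/348 = 0.82759
  C: TP=100, FP=13+5+26=44, FN=17+11+17=45 → 200/289 = 0.69204
  D: TP=65, FP=2+3+17=22, FN=17+24+26=67 → 130/219 = 0.59361
Weighted-F1 score = Σ (supportᵢ/N)·F1 scoreᵢ with N=514: (80/514)·0.61628 + (157/514)·0.82759 + (145/514)·0.69204 + (132/514)·0.59361 = 0.6964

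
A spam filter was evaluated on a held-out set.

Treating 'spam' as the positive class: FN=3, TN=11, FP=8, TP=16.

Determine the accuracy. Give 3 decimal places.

Accuracy = (TP+TN)/N = (16+11)/38 = 0.711

0.711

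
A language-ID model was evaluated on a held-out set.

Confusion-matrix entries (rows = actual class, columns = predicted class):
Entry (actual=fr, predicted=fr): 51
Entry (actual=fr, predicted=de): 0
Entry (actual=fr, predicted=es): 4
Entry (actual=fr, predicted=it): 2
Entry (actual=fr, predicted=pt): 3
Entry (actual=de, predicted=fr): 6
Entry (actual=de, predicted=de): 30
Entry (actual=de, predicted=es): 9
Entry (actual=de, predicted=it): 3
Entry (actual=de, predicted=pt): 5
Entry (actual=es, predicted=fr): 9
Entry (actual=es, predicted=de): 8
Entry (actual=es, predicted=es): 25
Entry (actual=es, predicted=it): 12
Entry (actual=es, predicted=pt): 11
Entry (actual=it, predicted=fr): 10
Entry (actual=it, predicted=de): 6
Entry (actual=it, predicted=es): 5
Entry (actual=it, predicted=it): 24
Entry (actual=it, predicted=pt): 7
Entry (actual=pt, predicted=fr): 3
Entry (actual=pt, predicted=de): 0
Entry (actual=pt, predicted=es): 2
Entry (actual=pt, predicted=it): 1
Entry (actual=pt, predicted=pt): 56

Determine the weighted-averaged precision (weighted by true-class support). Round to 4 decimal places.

0.6268

Per-class precision (TP/(TP+FP)):
  fr: TP=51, FP=6+9+10+3=28 → 51/79 = 0.64557
  de: TP=30, FP=0+8+6+0=14 → 30/44 = 0.68182
  es: TP=25, FP=4+9+5+2=20 → 25/45 = 0.55556
  it: TP=24, FP=2+3+12+1=18 → 24/42 = 0.57143
  pt: TP=56, FP=3+5+11+7=26 → 56/82 = 0.68293
Weighted-precision = Σ (supportᵢ/N)·precisionᵢ with N=292: (60/292)·0.64557 + (53/292)·0.68182 + (65/292)·0.55556 + (52/292)·0.57143 + (62/292)·0.68293 = 0.6268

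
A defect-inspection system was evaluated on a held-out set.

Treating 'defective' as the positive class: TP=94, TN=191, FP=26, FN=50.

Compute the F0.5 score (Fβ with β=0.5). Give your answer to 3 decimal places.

0.753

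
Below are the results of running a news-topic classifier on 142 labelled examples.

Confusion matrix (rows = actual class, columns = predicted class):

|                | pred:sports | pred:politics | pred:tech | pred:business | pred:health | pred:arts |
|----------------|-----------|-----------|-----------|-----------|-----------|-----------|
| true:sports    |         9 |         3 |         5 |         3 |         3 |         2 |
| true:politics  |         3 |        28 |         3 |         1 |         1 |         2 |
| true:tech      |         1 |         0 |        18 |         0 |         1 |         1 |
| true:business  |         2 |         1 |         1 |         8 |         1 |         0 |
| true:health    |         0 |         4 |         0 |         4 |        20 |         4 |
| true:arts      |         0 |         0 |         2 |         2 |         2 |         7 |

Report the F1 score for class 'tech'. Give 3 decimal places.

Take TP from the diagonal, FP from the rest of the 'tech' prediction marginal, FN from the rest of the 'tech' actual marginal.
F1 score = 2·TP/(2·TP+FP+FN).
tech: TP=18, FP=5+3+1+0+2=11, FN=1+0+0+1+1=3 → 36/50 = 0.7200

0.720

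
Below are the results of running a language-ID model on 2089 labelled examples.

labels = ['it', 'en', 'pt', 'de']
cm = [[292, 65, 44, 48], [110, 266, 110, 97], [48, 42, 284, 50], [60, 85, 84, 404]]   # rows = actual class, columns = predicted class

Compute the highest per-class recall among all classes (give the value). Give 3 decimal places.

Per-class recall (TP/(TP+FN)):
  it: TP=292, FN=65+44+48=157 → 292/449 = 0.6503
  en: TP=266, FN=110+110+97=317 → 266/583 = 0.4563
  pt: TP=284, FN=48+42+50=140 → 284/424 = 0.6698
  de: TP=404, FN=60+85+84=229 → 404/633 = 0.6382
Highest is class 'pt' with recall = 0.670.

0.670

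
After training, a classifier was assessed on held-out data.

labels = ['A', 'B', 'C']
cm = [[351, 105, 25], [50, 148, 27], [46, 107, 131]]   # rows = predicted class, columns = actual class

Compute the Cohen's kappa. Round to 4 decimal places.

0.4362

Observed agreement pₒ = trace/N = 630/990 = 0.63636
Expected agreement pₑ = Σ (rowᵢ·colᵢ)/N² = (447·481 + 360·225 + 183·284)/990² = 0.35504
κ = (pₒ − pₑ)/(1 − pₑ) = (0.63636 − 0.35504)/(1 − 0.35504) = 0.4362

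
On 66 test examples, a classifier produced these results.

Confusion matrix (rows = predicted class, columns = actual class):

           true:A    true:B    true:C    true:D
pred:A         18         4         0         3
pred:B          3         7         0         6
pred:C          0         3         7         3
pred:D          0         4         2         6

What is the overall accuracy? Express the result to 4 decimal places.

0.5758

Accuracy = trace / total = (18+7+7+6=38) / 66 = 38/66 = 0.5758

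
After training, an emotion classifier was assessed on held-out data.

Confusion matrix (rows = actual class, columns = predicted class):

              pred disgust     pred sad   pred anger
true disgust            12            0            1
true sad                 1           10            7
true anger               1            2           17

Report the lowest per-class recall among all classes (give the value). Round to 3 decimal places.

0.556

Per-class recall (TP/(TP+FN)):
  disgust: TP=12, FN=0+1=1 → 12/13 = 0.9231
  sad: TP=10, FN=1+7=8 → 10/18 = 0.5556
  anger: TP=17, FN=1+2=3 → 17/20 = 0.8500
Lowest is class 'sad' with recall = 0.556.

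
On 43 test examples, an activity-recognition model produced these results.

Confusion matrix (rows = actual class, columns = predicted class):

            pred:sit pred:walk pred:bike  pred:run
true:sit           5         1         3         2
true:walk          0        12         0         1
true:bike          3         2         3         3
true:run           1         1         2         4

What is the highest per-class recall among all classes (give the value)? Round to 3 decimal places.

0.923

Per-class recall (TP/(TP+FN)):
  sit: TP=5, FN=1+3+2=6 → 5/11 = 0.4545
  walk: TP=12, FN=0+0+1=1 → 12/13 = 0.9231
  bike: TP=3, FN=3+2+3=8 → 3/11 = 0.2727
  run: TP=4, FN=1+1+2=4 → 4/8 = 0.5000
Highest is class 'walk' with recall = 0.923.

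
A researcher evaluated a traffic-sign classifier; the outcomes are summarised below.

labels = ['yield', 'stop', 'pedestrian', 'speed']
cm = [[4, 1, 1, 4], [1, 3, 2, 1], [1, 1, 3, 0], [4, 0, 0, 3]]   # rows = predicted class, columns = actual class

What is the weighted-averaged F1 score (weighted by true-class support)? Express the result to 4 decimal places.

0.4473

Per-class F1 score (2·TP/(2·TP+FP+FN)):
  yield: TP=4, FP=1+1+4=6, FN=1+1+4=6 → 8/20 = 0.40000
  stop: TP=3, FP=1+2+1=4, FN=1+1+0=2 → 6/12 = 0.50000
  pedestrian: TP=3, FP=1+1+0=2, FN=1+2+0=3 → 6/11 = 0.54545
  speed: TP=3, FP=4+0+0=4, FN=4+1+0=5 → 6/15 = 0.40000
Weighted-F1 score = Σ (supportᵢ/N)·F1 scoreᵢ with N=29: (10/29)·0.40000 + (5/29)·0.50000 + (6/29)·0.54545 + (8/29)·0.40000 = 0.4473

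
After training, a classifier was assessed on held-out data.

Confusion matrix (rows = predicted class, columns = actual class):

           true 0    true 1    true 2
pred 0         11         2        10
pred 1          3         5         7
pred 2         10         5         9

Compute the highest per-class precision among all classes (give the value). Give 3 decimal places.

0.478

Per-class precision (TP/(TP+FP)):
  0: TP=11, FP=2+10=12 → 11/23 = 0.4783
  1: TP=5, FP=3+7=10 → 5/15 = 0.3333
  2: TP=9, FP=10+5=15 → 9/24 = 0.3750
Highest is class '0' with precision = 0.478.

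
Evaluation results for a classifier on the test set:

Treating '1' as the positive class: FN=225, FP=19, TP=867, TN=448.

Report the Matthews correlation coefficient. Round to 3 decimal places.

0.697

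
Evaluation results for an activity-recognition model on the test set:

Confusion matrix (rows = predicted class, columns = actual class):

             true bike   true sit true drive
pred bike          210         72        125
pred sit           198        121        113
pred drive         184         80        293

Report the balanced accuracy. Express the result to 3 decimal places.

0.450

Balanced accuracy = mean of per-class recall.
  bike: recall = 210/592 = 0.3547
  sit: recall = 121/273 = 0.4432
  drive: recall = 293/531 = 0.5518
Mean = (0.3547 + 0.4432 + 0.5518) / 3 = 0.450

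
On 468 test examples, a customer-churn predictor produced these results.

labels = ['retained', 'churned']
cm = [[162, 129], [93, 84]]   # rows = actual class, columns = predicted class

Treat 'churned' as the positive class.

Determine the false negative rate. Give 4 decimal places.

0.5254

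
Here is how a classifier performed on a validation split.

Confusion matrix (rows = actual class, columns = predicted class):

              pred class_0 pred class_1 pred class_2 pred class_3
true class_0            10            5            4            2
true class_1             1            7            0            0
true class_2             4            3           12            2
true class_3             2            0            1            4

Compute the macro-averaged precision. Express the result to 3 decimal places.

0.565

Per-class precision (TP/(TP+FP)):
  class_0: TP=10, FP=1+4+2=7 → 10/17 = 0.5882
  class_1: TP=7, FP=5+3+0=8 → 7/15 = 0.4667
  class_2: TP=12, FP=4+0+1=5 → 12/17 = 0.7059
  class_3: TP=4, FP=2+0+2=4 → 4/8 = 0.5000
Macro-precision = mean = (0.5882 + 0.4667 + 0.7059 + 0.5000) / 4 = 0.565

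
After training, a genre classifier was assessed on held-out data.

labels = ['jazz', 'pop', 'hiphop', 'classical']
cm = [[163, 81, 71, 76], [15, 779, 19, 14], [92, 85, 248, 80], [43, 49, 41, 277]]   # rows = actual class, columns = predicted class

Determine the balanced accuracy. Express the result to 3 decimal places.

0.631

Balanced accuracy = mean of per-class recall.
  jazz: recall = 163/391 = 0.4169
  pop: recall = 779/827 = 0.9420
  hiphop: recall = 248/505 = 0.4911
  classical: recall = 277/410 = 0.6756
Mean = (0.4169 + 0.9420 + 0.4911 + 0.6756) / 4 = 0.631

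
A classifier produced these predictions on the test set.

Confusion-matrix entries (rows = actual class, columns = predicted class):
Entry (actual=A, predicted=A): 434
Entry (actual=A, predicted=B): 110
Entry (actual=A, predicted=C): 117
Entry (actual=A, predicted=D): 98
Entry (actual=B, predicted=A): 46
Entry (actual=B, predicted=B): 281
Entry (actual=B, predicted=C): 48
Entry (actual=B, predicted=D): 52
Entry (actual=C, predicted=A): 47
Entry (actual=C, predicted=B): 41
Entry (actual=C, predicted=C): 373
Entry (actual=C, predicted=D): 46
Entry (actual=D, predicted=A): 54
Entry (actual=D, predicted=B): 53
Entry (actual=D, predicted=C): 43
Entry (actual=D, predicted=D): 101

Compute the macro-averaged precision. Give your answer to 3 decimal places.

0.577

Per-class precision (TP/(TP+FP)):
  A: TP=434, FP=46+47+54=147 → 434/581 = 0.7470
  B: TP=281, FP=110+41+53=204 → 281/485 = 0.5794
  C: TP=373, FP=117+48+43=208 → 373/581 = 0.6420
  D: TP=101, FP=98+52+46=196 → 101/297 = 0.3401
Macro-precision = mean = (0.7470 + 0.5794 + 0.6420 + 0.3401) / 4 = 0.577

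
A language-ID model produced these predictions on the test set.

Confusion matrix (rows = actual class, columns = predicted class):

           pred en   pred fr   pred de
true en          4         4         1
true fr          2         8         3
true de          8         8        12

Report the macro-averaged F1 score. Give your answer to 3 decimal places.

0.459

Per-class F1 score (2·TP/(2·TP+FP+FN)):
  en: TP=4, FP=2+8=10, FN=4+1=5 → 8/23 = 0.3478
  fr: TP=8, FP=4+8=12, FN=2+3=5 → 16/33 = 0.4848
  de: TP=12, FP=1+3=4, FN=8+8=16 → 24/44 = 0.5455
Macro-F1 score = mean = (0.3478 + 0.4848 + 0.5455) / 3 = 0.459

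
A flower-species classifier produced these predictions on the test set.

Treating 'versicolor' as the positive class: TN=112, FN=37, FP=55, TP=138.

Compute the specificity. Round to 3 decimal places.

Specificity = TN/(TN+FP) = 112/(112+55) = 0.671

0.671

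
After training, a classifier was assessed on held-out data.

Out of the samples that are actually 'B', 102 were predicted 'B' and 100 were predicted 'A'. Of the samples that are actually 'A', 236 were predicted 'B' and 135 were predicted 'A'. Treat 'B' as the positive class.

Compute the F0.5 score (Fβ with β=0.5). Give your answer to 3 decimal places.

Fβ = (1+β²)·TP / ((1+β²)·TP + β²·FN + FP), with β²=1/4
= 1.25·102 / (1.25·102 + 0.25·100 + 236) = 0.328

0.328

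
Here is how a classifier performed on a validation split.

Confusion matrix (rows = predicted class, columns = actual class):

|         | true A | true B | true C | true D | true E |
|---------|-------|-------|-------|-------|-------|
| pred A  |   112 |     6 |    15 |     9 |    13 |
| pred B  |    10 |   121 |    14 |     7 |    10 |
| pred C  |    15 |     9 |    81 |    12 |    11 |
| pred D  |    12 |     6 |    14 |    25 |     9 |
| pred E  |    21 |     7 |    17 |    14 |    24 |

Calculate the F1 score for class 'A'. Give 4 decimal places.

One-vs-rest for 'A': TP = diagonal; FP = other classes predicted 'A'; FN = 'A' predicted as other.
F1 score = 2·TP/(2·TP+FP+FN).
A: TP=112, FP=6+15+9+13=43, FN=10+15+12+21=58 → 224/325 = 0.68923

0.6892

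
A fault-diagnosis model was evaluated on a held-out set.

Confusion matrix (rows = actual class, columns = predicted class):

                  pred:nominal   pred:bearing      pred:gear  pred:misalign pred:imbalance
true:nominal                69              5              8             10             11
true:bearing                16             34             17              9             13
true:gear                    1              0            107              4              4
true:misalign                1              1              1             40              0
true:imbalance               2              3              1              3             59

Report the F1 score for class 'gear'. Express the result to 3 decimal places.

One-vs-rest for 'gear': TP = diagonal; FP = other classes predicted 'gear'; FN = 'gear' predicted as other.
F1 score = 2·TP/(2·TP+FP+FN).
gear: TP=107, FP=8+17+1+1=27, FN=1+0+4+4=9 → 214/250 = 0.8560

0.856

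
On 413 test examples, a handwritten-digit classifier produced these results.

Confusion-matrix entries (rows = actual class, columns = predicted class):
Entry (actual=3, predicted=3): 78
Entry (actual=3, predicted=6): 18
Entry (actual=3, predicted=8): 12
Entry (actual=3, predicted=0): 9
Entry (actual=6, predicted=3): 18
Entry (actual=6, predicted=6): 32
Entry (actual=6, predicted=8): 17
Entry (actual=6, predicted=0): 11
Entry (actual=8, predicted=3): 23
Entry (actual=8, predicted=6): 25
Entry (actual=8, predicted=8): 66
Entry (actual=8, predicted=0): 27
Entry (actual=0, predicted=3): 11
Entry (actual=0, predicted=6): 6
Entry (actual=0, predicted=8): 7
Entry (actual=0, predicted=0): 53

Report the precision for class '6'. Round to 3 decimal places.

Take TP from the diagonal, FP from the rest of the '6' prediction marginal, FN from the rest of the '6' actual marginal.
precision = TP/(TP+FP).
6: TP=32, FP=18+25+6=49 → 32/81 = 0.3951

0.395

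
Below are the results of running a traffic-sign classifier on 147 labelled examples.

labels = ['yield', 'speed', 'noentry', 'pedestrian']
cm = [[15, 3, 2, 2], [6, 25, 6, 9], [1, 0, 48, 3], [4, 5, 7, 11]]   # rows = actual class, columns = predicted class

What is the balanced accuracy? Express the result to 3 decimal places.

0.639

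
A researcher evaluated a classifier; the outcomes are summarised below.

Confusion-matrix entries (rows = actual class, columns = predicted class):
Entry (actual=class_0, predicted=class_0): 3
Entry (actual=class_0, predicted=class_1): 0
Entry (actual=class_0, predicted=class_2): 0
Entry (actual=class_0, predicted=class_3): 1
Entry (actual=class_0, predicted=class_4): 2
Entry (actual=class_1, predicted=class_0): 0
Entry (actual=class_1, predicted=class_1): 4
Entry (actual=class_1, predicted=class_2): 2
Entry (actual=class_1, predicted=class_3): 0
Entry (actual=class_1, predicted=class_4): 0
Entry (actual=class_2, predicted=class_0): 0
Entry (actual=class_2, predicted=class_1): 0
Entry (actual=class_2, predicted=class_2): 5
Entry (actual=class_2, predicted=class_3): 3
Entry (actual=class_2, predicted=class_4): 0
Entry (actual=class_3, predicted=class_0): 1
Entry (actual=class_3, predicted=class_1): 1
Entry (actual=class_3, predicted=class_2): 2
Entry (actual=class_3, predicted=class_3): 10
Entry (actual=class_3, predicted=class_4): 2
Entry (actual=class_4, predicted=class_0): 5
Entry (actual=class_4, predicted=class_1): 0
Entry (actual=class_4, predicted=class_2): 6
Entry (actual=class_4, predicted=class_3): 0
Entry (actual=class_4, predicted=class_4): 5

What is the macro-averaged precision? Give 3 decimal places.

Per-class precision (TP/(TP+FP)):
  class_0: TP=3, FP=0+0+1+5=6 → 3/9 = 0.3333
  class_1: TP=4, FP=0+0+1+0=1 → 4/5 = 0.8000
  class_2: TP=5, FP=0+2+2+6=10 → 5/15 = 0.3333
  class_3: TP=10, FP=1+0+3+0=4 → 10/14 = 0.7143
  class_4: TP=5, FP=2+0+0+2=4 → 5/9 = 0.5556
Macro-precision = mean = (0.3333 + 0.8000 + 0.3333 + 0.7143 + 0.5556) / 5 = 0.547

0.547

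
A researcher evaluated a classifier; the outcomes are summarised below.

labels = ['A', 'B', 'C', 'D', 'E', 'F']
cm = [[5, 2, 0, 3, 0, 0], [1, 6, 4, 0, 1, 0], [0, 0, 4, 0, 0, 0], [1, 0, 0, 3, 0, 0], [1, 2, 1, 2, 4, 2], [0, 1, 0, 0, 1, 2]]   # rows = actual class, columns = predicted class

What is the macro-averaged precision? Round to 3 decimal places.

Per-class precision (TP/(TP+FP)):
  A: TP=5, FP=1+0+1+1+0=3 → 5/8 = 0.6250
  B: TP=6, FP=2+0+0+2+1=5 → 6/11 = 0.5455
  C: TP=4, FP=0+4+0+1+0=5 → 4/9 = 0.4444
  D: TP=3, FP=3+0+0+2+0=5 → 3/8 = 0.3750
  E: TP=4, FP=0+1+0+0+1=2 → 4/6 = 0.6667
  F: TP=2, FP=0+0+0+0+2=2 → 2/4 = 0.5000
Macro-precision = mean = (0.6250 + 0.5455 + 0.4444 + 0.3750 + 0.6667 + 0.5000) / 6 = 0.526

0.526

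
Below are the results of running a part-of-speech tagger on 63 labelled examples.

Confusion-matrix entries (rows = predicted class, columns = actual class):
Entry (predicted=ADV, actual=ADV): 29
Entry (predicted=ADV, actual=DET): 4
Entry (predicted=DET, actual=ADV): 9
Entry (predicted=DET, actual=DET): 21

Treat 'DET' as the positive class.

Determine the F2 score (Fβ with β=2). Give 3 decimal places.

Fβ = (1+β²)·TP / ((1+β²)·TP + β²·FN + FP), with β²=4
= 5·21 / (5·21 + 4·4 + 9) = 0.808

0.808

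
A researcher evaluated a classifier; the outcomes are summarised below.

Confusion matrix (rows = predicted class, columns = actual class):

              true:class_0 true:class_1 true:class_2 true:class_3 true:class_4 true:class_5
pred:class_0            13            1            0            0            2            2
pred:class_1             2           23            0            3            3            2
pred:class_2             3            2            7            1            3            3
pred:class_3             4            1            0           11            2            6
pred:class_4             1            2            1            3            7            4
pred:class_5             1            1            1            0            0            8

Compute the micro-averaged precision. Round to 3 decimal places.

Micro-averaging pools counts across classes: ΣTP=69, ΣFP=54, ΣFN=54.
Micro-precision = TP/(TP+FP) on pooled counts = 0.561 (equals overall accuracy in single-label multiclass).

0.561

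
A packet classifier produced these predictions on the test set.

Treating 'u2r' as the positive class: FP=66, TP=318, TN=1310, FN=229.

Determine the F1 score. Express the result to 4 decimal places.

0.6831

Precision = TP/(TP+FP) = 318/384 = 0.8281
Recall = TP/(TP+FN) = 318/547 = 0.5814
F1 = 2·TP/(2·TP+FP+FN) = 636/931 = 0.6831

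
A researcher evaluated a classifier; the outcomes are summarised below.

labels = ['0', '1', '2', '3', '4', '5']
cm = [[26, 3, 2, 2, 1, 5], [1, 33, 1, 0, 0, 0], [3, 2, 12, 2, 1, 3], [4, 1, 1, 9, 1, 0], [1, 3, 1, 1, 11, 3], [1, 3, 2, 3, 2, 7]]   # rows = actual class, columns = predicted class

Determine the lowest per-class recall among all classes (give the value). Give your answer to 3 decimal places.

0.389

Per-class recall (TP/(TP+FN)):
  0: TP=26, FN=3+2+2+1+5=13 → 26/39 = 0.6667
  1: TP=33, FN=1+1+0+0+0=2 → 33/35 = 0.9429
  2: TP=12, FN=3+2+2+1+3=11 → 12/23 = 0.5217
  3: TP=9, FN=4+1+1+1+0=7 → 9/16 = 0.5625
  4: TP=11, FN=1+3+1+1+3=9 → 11/20 = 0.5500
  5: TP=7, FN=1+3+2+3+2=11 → 7/18 = 0.3889
Lowest is class '5' with recall = 0.389.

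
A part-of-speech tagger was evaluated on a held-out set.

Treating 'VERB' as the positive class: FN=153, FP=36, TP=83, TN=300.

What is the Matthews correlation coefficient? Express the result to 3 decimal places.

0.297

MCC = (TP·TN − FP·FN) / √((TP+FP)(TP+FN)(TN+FP)(TN+FN))
Numerator = 83·300 − 36·153 = 19392
Denominator = √(119·236·336·453) = √4274609472 = 65380.4976
MCC = 19392 / 65380.4976 = 0.297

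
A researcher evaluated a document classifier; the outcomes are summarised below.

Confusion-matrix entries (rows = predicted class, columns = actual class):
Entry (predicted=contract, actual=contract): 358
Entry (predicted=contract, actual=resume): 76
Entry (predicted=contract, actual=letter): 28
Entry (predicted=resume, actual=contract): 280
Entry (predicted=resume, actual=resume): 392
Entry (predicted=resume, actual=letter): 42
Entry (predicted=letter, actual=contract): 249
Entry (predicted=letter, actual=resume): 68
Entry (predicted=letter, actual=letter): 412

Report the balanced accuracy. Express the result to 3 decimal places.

0.663

Balanced accuracy = mean of per-class recall.
  contract: recall = 358/887 = 0.4036
  resume: recall = 392/536 = 0.7313
  letter: recall = 412/482 = 0.8548
Mean = (0.4036 + 0.7313 + 0.8548) / 3 = 0.663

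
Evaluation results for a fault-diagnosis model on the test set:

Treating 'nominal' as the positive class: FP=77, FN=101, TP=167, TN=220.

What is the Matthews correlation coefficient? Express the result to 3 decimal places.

MCC = (TP·TN − FP·FN) / √((TP+FP)(TP+FN)(TN+FP)(TN+FN))
Numerator = 167·220 − 77·101 = 28963
Denominator = √(244·268·297·321) = √6234277104 = 78957.4386
MCC = 28963 / 78957.4386 = 0.367

0.367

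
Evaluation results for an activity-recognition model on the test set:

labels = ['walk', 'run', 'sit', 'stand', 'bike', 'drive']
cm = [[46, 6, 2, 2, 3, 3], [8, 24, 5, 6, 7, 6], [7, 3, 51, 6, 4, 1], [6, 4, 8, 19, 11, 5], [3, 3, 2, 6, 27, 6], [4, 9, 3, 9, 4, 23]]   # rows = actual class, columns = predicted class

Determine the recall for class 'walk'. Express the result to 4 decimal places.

0.7419

Take TP from the diagonal, FP from the rest of the 'walk' prediction marginal, FN from the rest of the 'walk' actual marginal.
recall = TP/(TP+FN).
walk: TP=46, FN=6+2+2+3+3=16 → 46/62 = 0.74194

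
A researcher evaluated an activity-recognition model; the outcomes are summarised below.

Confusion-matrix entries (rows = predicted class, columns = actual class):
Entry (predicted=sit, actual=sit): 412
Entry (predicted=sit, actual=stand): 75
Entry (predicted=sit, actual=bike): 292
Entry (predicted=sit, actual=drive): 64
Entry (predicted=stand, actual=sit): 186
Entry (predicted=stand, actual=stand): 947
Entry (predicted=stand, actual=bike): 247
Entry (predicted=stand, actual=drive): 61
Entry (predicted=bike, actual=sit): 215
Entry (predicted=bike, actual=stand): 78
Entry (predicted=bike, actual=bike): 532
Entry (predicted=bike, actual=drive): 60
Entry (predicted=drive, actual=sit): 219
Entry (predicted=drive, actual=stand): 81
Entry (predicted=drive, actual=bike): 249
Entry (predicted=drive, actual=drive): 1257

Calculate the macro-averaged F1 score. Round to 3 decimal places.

0.605

Per-class F1 score (2·TP/(2·TP+FP+FN)):
  sit: TP=412, FP=75+292+64=431, FN=186+215+219=620 → 824/1875 = 0.4395
  stand: TP=947, FP=186+247+61=494, FN=75+78+81=234 → 1894/2622 = 0.7223
  bike: TP=532, FP=215+78+60=353, FN=292+247+249=788 → 1064/2205 = 0.4825
  drive: TP=1257, FP=219+81+249=549, FN=64+61+60=185 → 2514/3248 = 0.7740
Macro-F1 score = mean = (0.4395 + 0.7223 + 0.4825 + 0.7740) / 4 = 0.605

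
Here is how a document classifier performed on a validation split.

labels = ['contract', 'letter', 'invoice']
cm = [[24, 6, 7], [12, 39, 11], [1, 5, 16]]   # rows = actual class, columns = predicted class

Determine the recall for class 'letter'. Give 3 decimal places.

0.629

Take TP from the diagonal, FP from the rest of the 'letter' prediction marginal, FN from the rest of the 'letter' actual marginal.
recall = TP/(TP+FN).
letter: TP=39, FN=12+11=23 → 39/62 = 0.6290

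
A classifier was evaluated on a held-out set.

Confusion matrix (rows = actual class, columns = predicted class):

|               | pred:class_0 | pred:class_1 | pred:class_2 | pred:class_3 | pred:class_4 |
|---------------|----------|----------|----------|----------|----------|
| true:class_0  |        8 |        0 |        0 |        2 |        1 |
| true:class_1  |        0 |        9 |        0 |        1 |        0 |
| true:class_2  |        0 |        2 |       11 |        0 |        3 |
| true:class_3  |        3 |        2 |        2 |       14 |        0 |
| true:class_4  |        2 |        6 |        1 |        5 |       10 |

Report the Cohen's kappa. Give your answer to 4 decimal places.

Observed agreement pₒ = trace/N = 52/82 = 0.63415
Expected agreement pₑ = Σ (rowᵢ·colᵢ)/N² = (11·13 + 10·19 + 16·14 + 21·22 + 24·14)/82² = 0.20152
κ = (pₒ − pₑ)/(1 − pₑ) = (0.63415 − 0.20152)/(1 − 0.20152) = 0.5418

0.5418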